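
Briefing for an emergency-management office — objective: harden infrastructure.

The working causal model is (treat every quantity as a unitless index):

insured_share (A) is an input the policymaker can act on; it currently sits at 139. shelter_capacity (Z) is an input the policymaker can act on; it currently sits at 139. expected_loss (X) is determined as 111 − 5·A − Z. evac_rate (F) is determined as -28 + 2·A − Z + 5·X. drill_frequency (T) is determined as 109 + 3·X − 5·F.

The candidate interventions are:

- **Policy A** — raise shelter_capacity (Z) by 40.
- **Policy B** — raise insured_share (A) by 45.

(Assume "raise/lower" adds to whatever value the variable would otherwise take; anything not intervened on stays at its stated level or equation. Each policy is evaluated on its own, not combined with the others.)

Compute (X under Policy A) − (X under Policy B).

185

Policy A (Z + 40):
  A = 139
  Z = 139 + 40 = 179
  X = 111 − 5·139 − 179 = -763
Policy B (A + 45):
  A = 139 + 45 = 184
  Z = 139
  X = 111 − 5·184 − 139 = -948
X: -763 − (-948) = 185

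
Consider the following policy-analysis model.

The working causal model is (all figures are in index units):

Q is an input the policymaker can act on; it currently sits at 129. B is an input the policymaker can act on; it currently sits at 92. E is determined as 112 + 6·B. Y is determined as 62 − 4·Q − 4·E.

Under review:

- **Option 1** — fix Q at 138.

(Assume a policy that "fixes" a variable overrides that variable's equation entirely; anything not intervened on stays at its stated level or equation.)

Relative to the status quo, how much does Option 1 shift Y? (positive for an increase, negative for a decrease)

Baseline:
  Q = 129
  B = 92
  E = 112 + 6·92 = 664
  Y = 62 − 4·129 − 4·664 = -3110
Option 1 (Q := 138):
  Q = 138
  B = 92
  E = 112 + 6·92 = 664
  Y = 62 − 4·138 − 4·664 = -3146
Change in Y: -3146 − (-3110) = -36

-36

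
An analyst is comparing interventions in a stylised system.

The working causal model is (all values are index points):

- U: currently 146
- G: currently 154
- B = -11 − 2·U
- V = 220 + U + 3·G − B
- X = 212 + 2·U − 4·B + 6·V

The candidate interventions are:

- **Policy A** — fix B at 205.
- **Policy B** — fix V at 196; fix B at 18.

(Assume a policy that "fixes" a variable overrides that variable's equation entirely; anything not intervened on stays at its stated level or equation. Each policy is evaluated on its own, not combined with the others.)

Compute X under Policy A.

3422

Policy A (B := 205):
  U = 146
  G = 154
  B = 205
  V = 220 + 146 + 3·154 − 205 = 623
  X = 212 + 2·146 − 4·205 + 6·623 = 3422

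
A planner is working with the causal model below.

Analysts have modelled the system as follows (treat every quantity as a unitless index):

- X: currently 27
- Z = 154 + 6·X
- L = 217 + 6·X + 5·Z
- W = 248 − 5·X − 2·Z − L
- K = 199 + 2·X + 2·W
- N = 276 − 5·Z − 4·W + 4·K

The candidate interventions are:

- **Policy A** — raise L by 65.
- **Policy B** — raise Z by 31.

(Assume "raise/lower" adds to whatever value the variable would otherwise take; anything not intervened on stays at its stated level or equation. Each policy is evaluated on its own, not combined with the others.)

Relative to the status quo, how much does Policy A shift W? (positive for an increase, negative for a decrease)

-65

Baseline:
  X = 27
  Z = 154 + 6·27 = 316
  L = 217 + 6·27 + 5·316 = 1959
  W = 248 − 5·27 − 2·316 − 1959 = -2478
Policy A (L + 65):
  X = 27
  Z = 154 + 6·27 = 316
  L = 217 + 6·27 + 5·316 (+65 from intervention) = 2024
  W = 248 − 5·27 − 2·316 − 2024 = -2543
Change in W: -2543 − (-2478) = -65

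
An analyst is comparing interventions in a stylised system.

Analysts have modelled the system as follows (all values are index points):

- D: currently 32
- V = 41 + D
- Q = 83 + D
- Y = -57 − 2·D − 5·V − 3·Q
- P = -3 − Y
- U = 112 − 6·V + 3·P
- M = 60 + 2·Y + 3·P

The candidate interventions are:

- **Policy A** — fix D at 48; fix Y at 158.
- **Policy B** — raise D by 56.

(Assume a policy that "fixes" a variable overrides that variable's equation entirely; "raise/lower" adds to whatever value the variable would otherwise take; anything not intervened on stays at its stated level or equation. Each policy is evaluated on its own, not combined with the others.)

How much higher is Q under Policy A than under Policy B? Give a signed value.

-40

Policy A (D := 48, Y := 158):
  D = 48
  Q = 83 + 48 = 131
Policy B (D + 56):
  D = 32 + 56 = 88
  Q = 83 + 88 = 171
Q: 131 − 171 = -40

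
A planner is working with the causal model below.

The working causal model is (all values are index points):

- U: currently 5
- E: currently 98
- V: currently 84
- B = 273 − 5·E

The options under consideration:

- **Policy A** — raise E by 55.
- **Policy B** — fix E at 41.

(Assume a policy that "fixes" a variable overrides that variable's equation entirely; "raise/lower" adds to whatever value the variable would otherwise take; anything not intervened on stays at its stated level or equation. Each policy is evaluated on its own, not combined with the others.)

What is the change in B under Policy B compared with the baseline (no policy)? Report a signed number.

Baseline:
  E = 98
  B = 273 − 5·98 = -217
Policy B (E := 41):
  E = 41
  B = 273 − 5·41 = 68
Change in B: 68 − (-217) = 285

285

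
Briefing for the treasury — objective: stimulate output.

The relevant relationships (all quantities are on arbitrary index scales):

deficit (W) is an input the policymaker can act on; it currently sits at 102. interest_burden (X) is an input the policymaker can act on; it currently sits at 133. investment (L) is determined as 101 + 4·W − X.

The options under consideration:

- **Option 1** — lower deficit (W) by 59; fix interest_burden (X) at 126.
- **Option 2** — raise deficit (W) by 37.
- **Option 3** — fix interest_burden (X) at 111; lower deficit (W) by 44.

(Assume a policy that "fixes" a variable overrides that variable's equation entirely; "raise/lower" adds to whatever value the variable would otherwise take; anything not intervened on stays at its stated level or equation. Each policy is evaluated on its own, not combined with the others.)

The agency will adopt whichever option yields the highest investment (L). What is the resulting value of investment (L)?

524

Option 1 (W − 59, X := 126):
  W = 102 − 59 = 43
  X = 126
  L = 101 + 4·43 − 126 = 147
Option 2 (W + 37):
  W = 102 + 37 = 139
  X = 133
  L = 101 + 4·139 − 133 = 524
Option 3 (X := 111, W − 44):
  W = 102 − 44 = 58
  X = 111
  L = 101 + 4·58 − 111 = 222
Comparing — Option 1: L=147, Option 2: L=524, Option 3: L=222. Highest is 524 (Option 2).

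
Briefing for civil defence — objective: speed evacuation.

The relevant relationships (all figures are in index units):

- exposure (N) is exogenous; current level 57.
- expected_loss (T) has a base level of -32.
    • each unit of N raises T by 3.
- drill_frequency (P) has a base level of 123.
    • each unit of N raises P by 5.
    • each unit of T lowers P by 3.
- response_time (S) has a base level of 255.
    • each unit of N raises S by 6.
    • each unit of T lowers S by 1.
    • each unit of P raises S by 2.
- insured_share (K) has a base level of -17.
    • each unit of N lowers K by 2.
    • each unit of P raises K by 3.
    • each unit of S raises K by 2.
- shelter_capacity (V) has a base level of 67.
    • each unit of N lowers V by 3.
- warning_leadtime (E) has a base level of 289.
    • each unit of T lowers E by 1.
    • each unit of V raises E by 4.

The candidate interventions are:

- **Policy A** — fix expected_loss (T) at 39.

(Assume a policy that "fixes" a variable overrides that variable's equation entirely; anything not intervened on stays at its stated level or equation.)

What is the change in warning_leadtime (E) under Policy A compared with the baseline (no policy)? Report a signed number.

100

Baseline:
  N = 57
  T = -32 + 3·57 = 139
  V = 67 − 3·57 = -104
  E = 289 − 139 + 4·(-104) = -266
Policy A (T := 39):
  N = 57
  T = 39
  V = 67 − 3·57 = -104
  E = 289 − 39 + 4·(-104) = -166
Change in E: -166 − (-266) = 100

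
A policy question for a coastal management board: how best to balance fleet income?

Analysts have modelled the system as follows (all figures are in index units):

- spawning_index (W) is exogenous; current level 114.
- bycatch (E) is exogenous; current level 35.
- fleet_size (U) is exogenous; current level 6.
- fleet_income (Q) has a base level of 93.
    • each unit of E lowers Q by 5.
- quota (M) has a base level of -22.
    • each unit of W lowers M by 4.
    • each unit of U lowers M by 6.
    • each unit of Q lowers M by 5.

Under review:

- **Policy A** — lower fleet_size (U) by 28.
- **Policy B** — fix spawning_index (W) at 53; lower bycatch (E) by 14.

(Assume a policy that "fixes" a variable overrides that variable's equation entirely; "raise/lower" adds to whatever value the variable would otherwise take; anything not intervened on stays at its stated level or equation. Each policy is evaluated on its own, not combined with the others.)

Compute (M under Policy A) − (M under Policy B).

274

Policy A (U − 28):
  W = 114
  E = 35
  U = 6 − 28 = -22
  Q = 93 − 5·35 = -82
  M = -22 − 4·114 − 6·(-22) − 5·(-82) = 64
Policy B (W := 53, E − 14):
  W = 53
  E = 35 − 14 = 21
  U = 6
  Q = 93 − 5·21 = -12
  M = -22 − 4·53 − 6·6 − 5·(-12) = -210
M: 64 − (-210) = 274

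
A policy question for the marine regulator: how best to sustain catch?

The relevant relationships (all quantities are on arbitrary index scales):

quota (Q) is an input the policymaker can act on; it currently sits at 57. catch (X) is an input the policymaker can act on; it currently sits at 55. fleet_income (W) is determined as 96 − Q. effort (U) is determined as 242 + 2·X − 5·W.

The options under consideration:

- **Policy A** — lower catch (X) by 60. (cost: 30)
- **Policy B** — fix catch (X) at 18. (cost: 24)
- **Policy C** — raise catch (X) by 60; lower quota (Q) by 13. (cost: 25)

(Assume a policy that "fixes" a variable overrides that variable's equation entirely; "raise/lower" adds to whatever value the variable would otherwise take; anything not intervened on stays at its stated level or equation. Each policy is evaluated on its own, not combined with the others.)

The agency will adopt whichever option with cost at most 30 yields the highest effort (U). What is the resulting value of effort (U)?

212

Policy A (X − 60):
  Q = 57
  X = 55 − 60 = -5
  W = 96 − 57 = 39
  U = 242 + 2·(-5) − 5·39 = 37
Policy B (X := 18):
  Q = 57
  X = 18
  W = 96 − 57 = 39
  U = 242 + 2·18 − 5·39 = 83
Policy C (X + 60, Q − 13):
  Q = 57 − 13 = 44
  X = 55 + 60 = 115
  W = 96 − 44 = 52
  U = 242 + 2·115 − 5·52 = 212
Comparing — Policy A: U=37, Policy B: U=83, Policy C: U=212. Highest is 212 (Policy C).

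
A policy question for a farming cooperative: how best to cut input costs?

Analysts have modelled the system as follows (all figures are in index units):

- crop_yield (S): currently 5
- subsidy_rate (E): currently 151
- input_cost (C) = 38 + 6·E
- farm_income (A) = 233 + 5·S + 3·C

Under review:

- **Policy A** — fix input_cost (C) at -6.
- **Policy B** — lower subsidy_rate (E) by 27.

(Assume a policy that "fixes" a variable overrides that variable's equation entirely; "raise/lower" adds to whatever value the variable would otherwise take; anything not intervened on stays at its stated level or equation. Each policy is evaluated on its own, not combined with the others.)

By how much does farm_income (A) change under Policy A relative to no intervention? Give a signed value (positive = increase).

-2850

Baseline:
  S = 5
  E = 151
  C = 38 + 6·151 = 944
  A = 233 + 5·5 + 3·944 = 3090
Policy A (C := -6):
  S = 5
  E = 151
  C = -6
  A = 233 + 5·5 + 3·(-6) = 240
Change in A: 240 − 3090 = -2850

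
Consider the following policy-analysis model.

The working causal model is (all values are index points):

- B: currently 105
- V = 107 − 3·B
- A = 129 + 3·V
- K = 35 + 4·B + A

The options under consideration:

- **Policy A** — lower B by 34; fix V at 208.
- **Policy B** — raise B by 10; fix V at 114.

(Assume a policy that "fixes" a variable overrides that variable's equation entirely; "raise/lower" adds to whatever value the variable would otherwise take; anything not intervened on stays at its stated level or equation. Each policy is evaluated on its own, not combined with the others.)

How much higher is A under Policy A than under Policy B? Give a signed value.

282

Policy A (B − 34, V := 208):
  B = 105 − 34 = 71
  V = 208
  A = 129 + 3·208 = 753
Policy B (B + 10, V := 114):
  B = 105 + 10 = 115
  V = 114
  A = 129 + 3·114 = 471
A: 753 − 471 = 282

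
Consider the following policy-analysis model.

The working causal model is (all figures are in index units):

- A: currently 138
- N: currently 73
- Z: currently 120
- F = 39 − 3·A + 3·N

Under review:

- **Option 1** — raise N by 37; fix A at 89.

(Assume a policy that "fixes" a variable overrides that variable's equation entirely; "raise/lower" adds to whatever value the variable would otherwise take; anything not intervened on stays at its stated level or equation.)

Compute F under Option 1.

102

Option 1 (N + 37, A := 89):
  A = 89
  N = 73 + 37 = 110
  F = 39 − 3·89 + 3·110 = 102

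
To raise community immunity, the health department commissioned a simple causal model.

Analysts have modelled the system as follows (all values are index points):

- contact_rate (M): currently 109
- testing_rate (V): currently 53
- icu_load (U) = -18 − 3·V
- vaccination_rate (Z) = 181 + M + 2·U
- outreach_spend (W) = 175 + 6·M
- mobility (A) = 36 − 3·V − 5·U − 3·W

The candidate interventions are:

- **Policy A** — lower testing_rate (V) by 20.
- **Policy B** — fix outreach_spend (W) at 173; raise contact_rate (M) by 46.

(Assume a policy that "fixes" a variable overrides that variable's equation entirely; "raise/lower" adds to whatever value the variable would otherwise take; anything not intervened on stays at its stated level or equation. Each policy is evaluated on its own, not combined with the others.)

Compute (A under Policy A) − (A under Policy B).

Policy A (V − 20):
  M = 109
  V = 53 − 20 = 33
  U = -18 − 3·33 = -117
  W = 175 + 6·109 = 829
  A = 36 − 3·33 − 5·(-117) − 3·829 = -1965
Policy B (W := 173, M + 46):
  M = 109 + 46 = 155
  V = 53
  U = -18 − 3·53 = -177
  W = 173
  A = 36 − 3·53 − 5·(-177) − 3·173 = 243
A: -1965 − 243 = -2208

-2208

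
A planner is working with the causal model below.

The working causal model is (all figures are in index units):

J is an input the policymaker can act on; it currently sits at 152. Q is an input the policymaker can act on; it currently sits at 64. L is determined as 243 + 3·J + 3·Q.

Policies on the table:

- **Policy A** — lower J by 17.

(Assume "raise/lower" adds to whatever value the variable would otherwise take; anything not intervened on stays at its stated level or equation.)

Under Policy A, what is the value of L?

Policy A (J − 17):
  J = 152 − 17 = 135
  Q = 64
  L = 243 + 3·135 + 3·64 = 840

840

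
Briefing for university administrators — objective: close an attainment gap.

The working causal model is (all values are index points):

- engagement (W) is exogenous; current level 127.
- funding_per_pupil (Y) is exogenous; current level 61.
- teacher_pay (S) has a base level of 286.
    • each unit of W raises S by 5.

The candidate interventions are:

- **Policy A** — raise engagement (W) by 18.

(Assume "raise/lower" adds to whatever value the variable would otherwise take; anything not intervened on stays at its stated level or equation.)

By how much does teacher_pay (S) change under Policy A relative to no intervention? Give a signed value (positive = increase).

90

Baseline:
  W = 127
  S = 286 + 5·127 = 921
Policy A (W + 18):
  W = 127 + 18 = 145
  S = 286 + 5·145 = 1011
Change in S: 1011 − 921 = 90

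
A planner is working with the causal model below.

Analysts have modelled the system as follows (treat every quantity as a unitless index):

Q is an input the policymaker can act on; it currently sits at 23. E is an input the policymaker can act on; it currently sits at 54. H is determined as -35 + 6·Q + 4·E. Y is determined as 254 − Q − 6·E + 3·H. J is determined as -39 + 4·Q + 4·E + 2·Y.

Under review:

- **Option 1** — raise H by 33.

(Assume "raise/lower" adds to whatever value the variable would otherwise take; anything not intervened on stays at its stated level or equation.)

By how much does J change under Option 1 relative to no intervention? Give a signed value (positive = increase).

Baseline:
  Q = 23
  E = 54
  H = -35 + 6·23 + 4·54 = 319
  Y = 254 − 23 − 6·54 + 3·319 = 864
  J = -39 + 4·23 + 4·54 + 2·864 = 1997
Option 1 (H + 33):
  Q = 23
  E = 54
  H = -35 + 6·23 + 4·54 (+33 from intervention) = 352
  Y = 254 − 23 − 6·54 + 3·352 = 963
  J = -39 + 4·23 + 4·54 + 2·963 = 2195
Change in J: 2195 − 1997 = 198

198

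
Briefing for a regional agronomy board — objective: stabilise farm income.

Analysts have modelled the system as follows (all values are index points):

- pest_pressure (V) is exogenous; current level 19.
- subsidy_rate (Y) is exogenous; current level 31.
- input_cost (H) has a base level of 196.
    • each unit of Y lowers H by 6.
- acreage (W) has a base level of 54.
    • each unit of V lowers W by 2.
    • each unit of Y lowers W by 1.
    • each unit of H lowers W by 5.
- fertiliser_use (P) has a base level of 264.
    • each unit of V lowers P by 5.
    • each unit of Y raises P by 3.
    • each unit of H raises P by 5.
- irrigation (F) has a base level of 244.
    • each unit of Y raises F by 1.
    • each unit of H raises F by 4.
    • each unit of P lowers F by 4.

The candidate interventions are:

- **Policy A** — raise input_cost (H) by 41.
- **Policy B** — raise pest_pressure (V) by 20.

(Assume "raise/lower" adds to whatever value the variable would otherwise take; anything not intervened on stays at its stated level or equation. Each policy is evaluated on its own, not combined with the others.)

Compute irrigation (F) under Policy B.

Policy B (V + 20):
  V = 19 + 20 = 39
  Y = 31
  H = 196 − 6·31 = 10
  P = 264 − 5·39 + 3·31 + 5·10 = 212
  F = 244 + 31 + 4·10 − 4·212 = -533

-533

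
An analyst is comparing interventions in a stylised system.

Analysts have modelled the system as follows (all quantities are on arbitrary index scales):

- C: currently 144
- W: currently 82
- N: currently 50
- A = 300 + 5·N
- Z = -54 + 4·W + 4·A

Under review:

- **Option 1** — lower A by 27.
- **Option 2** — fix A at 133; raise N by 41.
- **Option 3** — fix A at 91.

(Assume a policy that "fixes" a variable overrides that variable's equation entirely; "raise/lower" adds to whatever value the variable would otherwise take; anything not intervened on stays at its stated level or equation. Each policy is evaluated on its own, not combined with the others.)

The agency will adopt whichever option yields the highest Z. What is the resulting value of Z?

2366

Option 1 (A − 27):
  W = 82
  N = 50
  A = 300 + 5·50 (−27 from intervention) = 523
  Z = -54 + 4·82 + 4·523 = 2366
Option 2 (A := 133, N + 41):
  W = 82
  N = 50 + 41 = 91
  A = 133
  Z = -54 + 4·82 + 4·133 = 806
Option 3 (A := 91):
  W = 82
  N = 50
  A = 91
  Z = -54 + 4·82 + 4·91 = 638
Comparing — Option 1: Z=2366, Option 2: Z=806, Option 3: Z=638. Highest is 2366 (Option 1).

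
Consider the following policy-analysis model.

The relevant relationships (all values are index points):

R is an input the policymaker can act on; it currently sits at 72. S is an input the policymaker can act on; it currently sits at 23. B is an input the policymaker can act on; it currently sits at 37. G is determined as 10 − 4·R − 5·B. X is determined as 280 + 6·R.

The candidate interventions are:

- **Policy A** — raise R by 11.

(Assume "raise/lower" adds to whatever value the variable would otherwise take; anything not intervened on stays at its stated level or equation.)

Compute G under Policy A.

-507

Policy A (R + 11):
  R = 72 + 11 = 83
  B = 37
  G = 10 − 4·83 − 5·37 = -507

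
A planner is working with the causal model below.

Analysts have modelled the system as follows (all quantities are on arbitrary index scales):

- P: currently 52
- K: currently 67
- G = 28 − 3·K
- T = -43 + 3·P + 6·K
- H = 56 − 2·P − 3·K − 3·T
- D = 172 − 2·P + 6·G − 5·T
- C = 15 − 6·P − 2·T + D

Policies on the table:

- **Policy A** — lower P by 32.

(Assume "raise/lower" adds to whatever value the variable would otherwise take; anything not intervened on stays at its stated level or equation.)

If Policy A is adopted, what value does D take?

-3001

Policy A (P − 32):
  P = 52 − 32 = 20
  K = 67
  G = 28 − 3·67 = -173
  T = -43 + 3·20 + 6·67 = 419
  D = 172 − 2·20 + 6·(-173) − 5·419 = -3001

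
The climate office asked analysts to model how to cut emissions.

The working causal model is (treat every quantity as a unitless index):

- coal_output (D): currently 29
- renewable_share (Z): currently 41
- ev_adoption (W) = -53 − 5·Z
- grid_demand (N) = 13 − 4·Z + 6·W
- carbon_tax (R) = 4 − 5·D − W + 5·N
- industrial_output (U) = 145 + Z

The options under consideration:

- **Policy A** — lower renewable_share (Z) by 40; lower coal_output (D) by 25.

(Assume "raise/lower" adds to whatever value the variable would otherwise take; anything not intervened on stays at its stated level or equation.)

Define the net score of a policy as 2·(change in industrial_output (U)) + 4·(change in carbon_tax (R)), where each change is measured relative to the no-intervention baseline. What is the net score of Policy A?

Baseline:
  D = 29
  Z = 41
  W = -53 − 5·41 = -258
  N = 13 − 4·41 + 6·(-258) = -1699
  R = 4 − 5·29 − (-258) + 5·(-1699) = -8378
  U = 145 + 41 = 186
Policy A (Z − 40, D − 25):
  D = 29 − 25 = 4
  Z = 41 − 40 = 1
  W = -53 − 5·1 = -58
  N = 13 − 4·1 + 6·(-58) = -339
  R = 4 − 5·4 − (-58) + 5·(-339) = -1653
  U = 145 + 1 = 146
ΔU = 146 − 186 = -40; ΔR = -1653 − (-8378) = 6725
Score = 2·(-40) + 4·6725 = 26820

26820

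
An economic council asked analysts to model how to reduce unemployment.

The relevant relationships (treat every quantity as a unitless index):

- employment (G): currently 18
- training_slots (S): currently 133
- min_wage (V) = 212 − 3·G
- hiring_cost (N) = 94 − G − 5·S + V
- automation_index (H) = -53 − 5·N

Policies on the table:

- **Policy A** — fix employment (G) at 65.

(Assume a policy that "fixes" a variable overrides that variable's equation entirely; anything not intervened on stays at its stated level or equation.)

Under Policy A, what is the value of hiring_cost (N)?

Policy A (G := 65):
  G = 65
  S = 133
  V = 212 − 3·65 = 17
  N = 94 − 65 − 5·133 + 17 = -619

-619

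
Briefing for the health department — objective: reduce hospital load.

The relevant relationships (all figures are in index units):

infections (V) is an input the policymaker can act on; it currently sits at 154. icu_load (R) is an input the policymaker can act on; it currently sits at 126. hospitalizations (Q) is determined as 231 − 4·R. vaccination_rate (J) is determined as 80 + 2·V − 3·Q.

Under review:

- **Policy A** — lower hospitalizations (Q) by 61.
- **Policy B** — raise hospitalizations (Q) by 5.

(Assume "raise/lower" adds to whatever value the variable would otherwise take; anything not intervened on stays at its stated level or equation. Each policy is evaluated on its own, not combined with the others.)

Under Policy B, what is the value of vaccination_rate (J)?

Policy B (Q + 5):
  V = 154
  R = 126
  Q = 231 − 4·126 (+5 from intervention) = -268
  J = 80 + 2·154 − 3·(-268) = 1192

1192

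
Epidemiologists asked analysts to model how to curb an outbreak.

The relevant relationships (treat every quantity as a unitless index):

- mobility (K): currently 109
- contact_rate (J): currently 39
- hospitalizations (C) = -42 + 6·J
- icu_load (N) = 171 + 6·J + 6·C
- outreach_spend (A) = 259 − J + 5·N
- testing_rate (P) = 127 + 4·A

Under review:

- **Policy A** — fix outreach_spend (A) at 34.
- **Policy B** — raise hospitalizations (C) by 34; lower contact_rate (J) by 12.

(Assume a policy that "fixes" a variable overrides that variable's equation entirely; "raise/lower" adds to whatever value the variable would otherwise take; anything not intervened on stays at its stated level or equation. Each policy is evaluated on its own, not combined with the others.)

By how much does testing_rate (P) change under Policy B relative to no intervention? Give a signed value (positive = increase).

Baseline:
  J = 39
  C = -42 + 6·39 = 192
  N = 171 + 6·39 + 6·192 = 1557
  A = 259 − 39 + 5·1557 = 8005
  P = 127 + 4·8005 = 32147
Policy B (C + 34, J − 12):
  J = 39 − 12 = 27
  C = -42 + 6·27 (+34 from intervention) = 154
  N = 171 + 6·27 + 6·154 = 1257
  A = 259 − 27 + 5·1257 = 6517
  P = 127 + 4·6517 = 26195
Change in P: 26195 − 32147 = -5952

-5952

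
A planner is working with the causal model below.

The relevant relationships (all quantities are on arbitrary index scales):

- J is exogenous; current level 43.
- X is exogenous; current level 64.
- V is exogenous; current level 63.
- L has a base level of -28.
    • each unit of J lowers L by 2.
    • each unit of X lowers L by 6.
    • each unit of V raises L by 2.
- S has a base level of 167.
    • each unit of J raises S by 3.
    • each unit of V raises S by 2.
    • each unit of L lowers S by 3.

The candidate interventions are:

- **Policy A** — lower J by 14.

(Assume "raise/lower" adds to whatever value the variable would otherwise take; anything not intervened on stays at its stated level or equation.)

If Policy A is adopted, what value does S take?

Policy A (J − 14):
  J = 43 − 14 = 29
  X = 64
  V = 63
  L = -28 − 2·29 − 6·64 + 2·63 = -344
  S = 167 + 3·29 + 2·63 − 3·(-344) = 1412

1412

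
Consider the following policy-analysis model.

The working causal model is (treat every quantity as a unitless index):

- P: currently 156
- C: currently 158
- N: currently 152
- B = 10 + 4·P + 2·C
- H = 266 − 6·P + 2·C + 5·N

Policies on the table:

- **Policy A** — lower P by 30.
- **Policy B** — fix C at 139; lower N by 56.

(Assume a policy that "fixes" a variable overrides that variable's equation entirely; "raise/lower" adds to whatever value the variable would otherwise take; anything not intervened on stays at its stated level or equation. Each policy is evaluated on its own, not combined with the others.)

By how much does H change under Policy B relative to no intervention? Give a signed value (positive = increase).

-318

Baseline:
  P = 156
  C = 158
  N = 152
  H = 266 − 6·156 + 2·158 + 5·152 = 406
Policy B (C := 139, N − 56):
  P = 156
  C = 139
  N = 152 − 56 = 96
  H = 266 − 6·156 + 2·139 + 5·96 = 88
Change in H: 88 − 406 = -318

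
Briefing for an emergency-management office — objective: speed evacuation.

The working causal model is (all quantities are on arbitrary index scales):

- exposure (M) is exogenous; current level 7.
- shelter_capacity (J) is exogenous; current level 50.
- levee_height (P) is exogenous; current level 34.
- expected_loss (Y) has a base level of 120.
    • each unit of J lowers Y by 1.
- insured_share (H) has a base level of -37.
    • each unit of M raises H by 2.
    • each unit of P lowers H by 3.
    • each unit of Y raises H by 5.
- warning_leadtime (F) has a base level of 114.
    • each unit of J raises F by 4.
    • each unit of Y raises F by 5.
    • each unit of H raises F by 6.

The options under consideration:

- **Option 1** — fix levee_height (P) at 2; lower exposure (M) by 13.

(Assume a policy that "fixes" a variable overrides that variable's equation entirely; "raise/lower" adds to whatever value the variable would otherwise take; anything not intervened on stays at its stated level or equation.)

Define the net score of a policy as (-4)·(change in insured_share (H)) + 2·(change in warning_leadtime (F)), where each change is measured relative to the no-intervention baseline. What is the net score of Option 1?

560

Baseline:
  M = 7
  J = 50
  P = 34
  Y = 120 − 50 = 70
  H = -37 + 2·7 − 3·34 + 5·70 = 225
  F = 114 + 4·50 + 5·70 + 6·225 = 2014
Option 1 (P := 2, M − 13):
  M = 7 − 13 = -6
  J = 50
  P = 2
  Y = 120 − 50 = 70
  H = -37 + 2·(-6) − 3·2 + 5·70 = 295
  F = 114 + 4·50 + 5·70 + 6·295 = 2434
ΔH = 295 − 225 = 70; ΔF = 2434 − 2014 = 420
Score = (-4)·70 + 2·420 = 560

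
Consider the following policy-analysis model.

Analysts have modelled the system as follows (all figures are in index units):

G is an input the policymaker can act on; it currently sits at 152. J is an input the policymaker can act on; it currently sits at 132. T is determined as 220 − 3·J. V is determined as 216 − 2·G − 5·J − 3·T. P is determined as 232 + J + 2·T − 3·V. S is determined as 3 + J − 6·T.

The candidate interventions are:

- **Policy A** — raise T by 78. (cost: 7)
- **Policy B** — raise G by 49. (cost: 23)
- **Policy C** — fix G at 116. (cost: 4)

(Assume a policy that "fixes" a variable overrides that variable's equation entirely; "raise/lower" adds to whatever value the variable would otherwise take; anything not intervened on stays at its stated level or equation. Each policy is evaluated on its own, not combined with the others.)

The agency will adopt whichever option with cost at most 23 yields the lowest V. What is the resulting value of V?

-454

Policy A (T + 78):
  G = 152
  J = 132
  T = 220 − 3·132 (+78 from intervention) = -98
  V = 216 − 2·152 − 5·132 − 3·(-98) = -454
Policy B (G + 49):
  G = 152 + 49 = 201
  J = 132
  T = 220 − 3·132 = -176
  V = 216 − 2·201 − 5·132 − 3·(-176) = -318
Policy C (G := 116):
  G = 116
  J = 132
  T = 220 − 3·132 = -176
  V = 216 − 2·116 − 5·132 − 3·(-176) = -148
Comparing — Policy A: V=-454, Policy B: V=-318, Policy C: V=-148. Lowest is -454 (Policy A).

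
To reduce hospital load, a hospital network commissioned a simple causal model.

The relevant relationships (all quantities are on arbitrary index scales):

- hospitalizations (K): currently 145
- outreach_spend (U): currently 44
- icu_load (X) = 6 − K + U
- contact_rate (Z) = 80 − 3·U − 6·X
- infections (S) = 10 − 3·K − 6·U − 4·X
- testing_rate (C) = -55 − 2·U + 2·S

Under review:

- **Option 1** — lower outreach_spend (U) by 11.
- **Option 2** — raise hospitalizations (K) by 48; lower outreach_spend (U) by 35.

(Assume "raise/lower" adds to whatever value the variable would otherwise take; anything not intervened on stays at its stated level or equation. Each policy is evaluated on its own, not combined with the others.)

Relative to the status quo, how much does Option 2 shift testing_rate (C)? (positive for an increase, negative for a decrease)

866

Baseline:
  K = 145
  U = 44
  X = 6 − 145 + 44 = -95
  S = 10 − 3·145 − 6·44 − 4·(-95) = -309
  C = -55 − 2·44 + 2·(-309) = -761
Option 2 (K + 48, U − 35):
  K = 145 + 48 = 193
  U = 44 − 35 = 9
  X = 6 − 193 + 9 = -178
  S = 10 − 3·193 − 6·9 − 4·(-178) = 89
  C = -55 − 2·9 + 2·89 = 105
Change in C: 105 − (-761) = 866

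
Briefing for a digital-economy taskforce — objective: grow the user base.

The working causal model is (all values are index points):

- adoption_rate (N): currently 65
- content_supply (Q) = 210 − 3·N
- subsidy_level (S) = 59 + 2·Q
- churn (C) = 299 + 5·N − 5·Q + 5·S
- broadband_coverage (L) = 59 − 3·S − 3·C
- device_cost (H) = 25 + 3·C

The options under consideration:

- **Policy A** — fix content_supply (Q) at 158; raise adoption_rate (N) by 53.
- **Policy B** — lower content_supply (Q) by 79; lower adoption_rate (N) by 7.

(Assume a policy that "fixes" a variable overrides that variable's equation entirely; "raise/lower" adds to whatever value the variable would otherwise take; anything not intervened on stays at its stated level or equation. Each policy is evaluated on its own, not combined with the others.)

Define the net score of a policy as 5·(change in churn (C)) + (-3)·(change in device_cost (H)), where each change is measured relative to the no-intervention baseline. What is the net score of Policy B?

Baseline:
  N = 65
  Q = 210 − 3·65 = 15
  S = 59 + 2·15 = 89
  C = 299 + 5·65 − 5·15 + 5·89 = 994
  H = 25 + 3·994 = 3007
Policy B (Q − 79, N − 7):
  N = 65 − 7 = 58
  Q = 210 − 3·58 (−79 from intervention) = -43
  S = 59 + 2·(-43) = -27
  C = 299 + 5·58 − 5·(-43) + 5·(-27) = 669
  H = 25 + 3·669 = 2032
ΔC = 669 − 994 = -325; ΔH = 2032 − 3007 = -975
Score = 5·(-325) + (-3)·(-975) = 1300

1300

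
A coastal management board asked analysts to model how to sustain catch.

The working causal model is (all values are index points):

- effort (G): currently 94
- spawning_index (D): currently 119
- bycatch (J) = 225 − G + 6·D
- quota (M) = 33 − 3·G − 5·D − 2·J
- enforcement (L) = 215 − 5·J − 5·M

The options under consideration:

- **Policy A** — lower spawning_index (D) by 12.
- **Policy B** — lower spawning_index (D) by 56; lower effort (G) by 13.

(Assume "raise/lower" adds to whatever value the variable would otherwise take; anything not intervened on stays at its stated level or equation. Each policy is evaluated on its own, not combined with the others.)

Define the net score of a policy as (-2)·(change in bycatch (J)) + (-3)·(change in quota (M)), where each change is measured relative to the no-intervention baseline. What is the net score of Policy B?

Baseline:
  G = 94
  D = 119
  J = 225 − 94 + 6·119 = 845
  M = 33 − 3·94 − 5·119 − 2·845 = -2534
Policy B (D − 56, G − 13):
  G = 94 − 13 = 81
  D = 119 − 56 = 63
  J = 225 − 81 + 6·63 = 522
  M = 33 − 3·81 − 5·63 − 2·522 = -1569
ΔJ = 522 − 845 = -323; ΔM = -1569 − (-2534) = 965
Score = (-2)·(-323) + (-3)·965 = -2249

-2249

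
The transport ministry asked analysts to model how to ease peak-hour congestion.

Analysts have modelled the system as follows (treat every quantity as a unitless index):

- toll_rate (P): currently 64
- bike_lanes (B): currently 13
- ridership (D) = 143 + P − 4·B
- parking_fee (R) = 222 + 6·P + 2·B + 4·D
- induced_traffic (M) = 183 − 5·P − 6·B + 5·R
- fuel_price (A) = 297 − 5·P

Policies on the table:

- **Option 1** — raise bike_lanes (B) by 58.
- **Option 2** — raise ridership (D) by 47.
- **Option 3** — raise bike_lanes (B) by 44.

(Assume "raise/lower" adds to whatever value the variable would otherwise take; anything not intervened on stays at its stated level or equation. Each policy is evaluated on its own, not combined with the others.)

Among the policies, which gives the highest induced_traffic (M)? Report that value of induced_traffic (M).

Option 1 (B + 58):
  P = 64
  B = 13 + 58 = 71
  D = 143 + 64 − 4·71 = -77
  R = 222 + 6·64 + 2·71 + 4·(-77) = 440
  M = 183 − 5·64 − 6·71 + 5·440 = 1637
Option 2 (D + 47):
  P = 64
  B = 13
  D = 143 + 64 − 4·13 (+47 from intervention) = 202
  R = 222 + 6·64 + 2·13 + 4·202 = 1440
  M = 183 − 5·64 − 6·13 + 5·1440 = 6985
Option 3 (B + 44):
  P = 64
  B = 13 + 44 = 57
  D = 143 + 64 − 4·57 = -21
  R = 222 + 6·64 + 2·57 + 4·(-21) = 636
  M = 183 − 5·64 − 6·57 + 5·636 = 2701
Comparing — Option 1: M=1637, Option 2: M=6985, Option 3: M=2701. Highest is 6985 (Option 2).

6985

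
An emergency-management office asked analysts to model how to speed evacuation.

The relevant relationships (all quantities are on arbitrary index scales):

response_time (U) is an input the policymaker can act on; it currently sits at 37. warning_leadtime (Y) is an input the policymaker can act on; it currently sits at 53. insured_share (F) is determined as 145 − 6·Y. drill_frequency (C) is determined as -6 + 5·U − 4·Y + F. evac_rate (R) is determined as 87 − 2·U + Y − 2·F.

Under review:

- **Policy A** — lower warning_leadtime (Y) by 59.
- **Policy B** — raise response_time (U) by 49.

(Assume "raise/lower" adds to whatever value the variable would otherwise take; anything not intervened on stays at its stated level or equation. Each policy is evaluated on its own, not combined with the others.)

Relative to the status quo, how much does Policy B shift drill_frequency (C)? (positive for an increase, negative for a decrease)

245

Baseline:
  U = 37
  Y = 53
  F = 145 − 6·53 = -173
  C = -6 + 5·37 − 4·53 + (-173) = -206
Policy B (U + 49):
  U = 37 + 49 = 86
  Y = 53
  F = 145 − 6·53 = -173
  C = -6 + 5·86 − 4·53 + (-173) = 39
Change in C: 39 − (-206) = 245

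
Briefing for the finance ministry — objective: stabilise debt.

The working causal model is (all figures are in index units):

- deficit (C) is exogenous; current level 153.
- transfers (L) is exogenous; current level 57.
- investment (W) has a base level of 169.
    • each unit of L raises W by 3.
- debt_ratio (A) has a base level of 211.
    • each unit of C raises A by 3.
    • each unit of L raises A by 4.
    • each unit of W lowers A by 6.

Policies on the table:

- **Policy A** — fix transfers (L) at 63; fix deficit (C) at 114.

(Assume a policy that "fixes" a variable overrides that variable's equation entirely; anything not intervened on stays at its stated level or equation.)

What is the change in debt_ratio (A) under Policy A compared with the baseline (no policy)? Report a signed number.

-201

Baseline:
  C = 153
  L = 57
  W = 169 + 3·57 = 340
  A = 211 + 3·153 + 4·57 − 6·340 = -1142
Policy A (L := 63, C := 114):
  C = 114
  L = 63
  W = 169 + 3·63 = 358
  A = 211 + 3·114 + 4·63 − 6·358 = -1343
Change in A: -1343 − (-1142) = -201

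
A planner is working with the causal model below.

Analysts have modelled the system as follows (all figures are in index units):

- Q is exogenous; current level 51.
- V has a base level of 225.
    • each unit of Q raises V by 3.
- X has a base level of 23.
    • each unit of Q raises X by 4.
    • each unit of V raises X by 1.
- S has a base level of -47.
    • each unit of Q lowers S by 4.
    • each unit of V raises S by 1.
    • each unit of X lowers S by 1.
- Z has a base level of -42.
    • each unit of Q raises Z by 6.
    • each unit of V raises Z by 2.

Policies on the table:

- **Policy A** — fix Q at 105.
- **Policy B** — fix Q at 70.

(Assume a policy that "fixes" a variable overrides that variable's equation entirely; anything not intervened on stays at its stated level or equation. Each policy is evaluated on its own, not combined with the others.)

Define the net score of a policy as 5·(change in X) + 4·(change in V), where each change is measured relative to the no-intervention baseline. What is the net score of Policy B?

893

Baseline:
  Q = 51
  V = 225 + 3·51 = 378
  X = 23 + 4·51 + 378 = 605
Policy B (Q := 70):
  Q = 70
  V = 225 + 3·70 = 435
  X = 23 + 4·70 + 435 = 738
ΔX = 738 − 605 = 133; ΔV = 435 − 378 = 57
Score = 5·133 + 4·57 = 893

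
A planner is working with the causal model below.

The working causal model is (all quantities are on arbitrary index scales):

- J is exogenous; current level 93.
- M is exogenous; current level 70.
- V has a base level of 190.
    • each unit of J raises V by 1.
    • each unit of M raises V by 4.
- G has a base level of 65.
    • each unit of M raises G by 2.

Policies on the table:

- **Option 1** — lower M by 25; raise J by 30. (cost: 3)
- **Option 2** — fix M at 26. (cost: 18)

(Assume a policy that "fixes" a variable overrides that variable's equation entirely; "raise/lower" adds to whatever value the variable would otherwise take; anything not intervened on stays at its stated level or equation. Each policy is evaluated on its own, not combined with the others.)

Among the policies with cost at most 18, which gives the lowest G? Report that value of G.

117

Option 1 (M − 25, J + 30):
  M = 70 − 25 = 45
  G = 65 + 2·45 = 155
Option 2 (M := 26):
  M = 26
  G = 65 + 2·26 = 117
Comparing — Option 1: G=155, Option 2: G=117. Lowest is 117 (Option 2).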